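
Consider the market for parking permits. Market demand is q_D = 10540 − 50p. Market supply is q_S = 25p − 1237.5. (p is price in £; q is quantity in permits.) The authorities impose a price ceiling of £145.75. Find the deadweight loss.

£2387.13

In inverse form: demand p = 210.8 − 0.02q, supply p = 49.5 + 0.04q.
Competitive equilibrium: 210.8 − 0.02q = 49.5 + 0.04q → q* = 2688.3333, p* = 157.0333.
At the ceiling p = 145.75, quantity supplied = (145.75 − 49.5)/0.04 = 2406.25.
Willingness to pay at q' = 2406.25: 210.8 − 0.02·2406.25 = 162.675.
Δq = 2688.3333 − 2406.25 = 282.0833; wedge = 162.675 − 145.75 = 16.925.
DWL = ½ × 282.0833 × 16.925 = £2387.13.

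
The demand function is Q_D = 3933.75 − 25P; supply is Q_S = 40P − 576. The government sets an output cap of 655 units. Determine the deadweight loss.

In inverse form: demand P = 157.35 − 0.04Q, supply P = 14.4 + 0.025Q.
Competitive equilibrium: 157.35 − 0.04Q = 14.4 + 0.025Q → Q* = 2199.2308, P* = 69.3808.
At Q = 655: demand price = 157.35 − 0.04·655 = 131.15; supply price = 14.4 + 0.025·655 = 30.775.
ΔQ = 2199.2308 − 655 = 1544.2308; wedge = 131.15 − 30.775 = 100.375.
DWL = ½ × 1544.2308 × 100.375 = 77501.08.

77501.08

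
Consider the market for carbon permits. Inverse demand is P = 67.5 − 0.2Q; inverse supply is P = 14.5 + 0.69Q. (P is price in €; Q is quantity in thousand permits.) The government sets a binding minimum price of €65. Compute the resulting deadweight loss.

Competitive equilibrium: 67.5 − 0.2Q = 14.5 + 0.69Q → Q* = 59.5506, P* = 55.5899.
At the floor P = 65, quantity demanded = (67.5 − 65)/0.2 = 12.5.
Sellers' marginal cost at Q' = 12.5: 14.5 + 0.69·12.5 = 23.125.
ΔQ = 59.5506 − 12.5 = 47.0506; wedge = 65 − 23.125 = 41.875.
The triangle = ½ × 47.0506 × 41.875 = €985.12 thousand.

€985.12 thousand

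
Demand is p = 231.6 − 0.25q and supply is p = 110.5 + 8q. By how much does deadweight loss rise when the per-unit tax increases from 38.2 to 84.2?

Competitive equilibrium: 231.6 − 0.25q = 110.5 + 8q → q* = 14.6788, p* = 227.9303.
For a per-unit tax t: Δq = t/8.25, so DWL = ½·t·(t/8.25) = t²/16.5.
At t = 38.2: DWL = 88.439. At t = 84.2: DWL = 429.675.
Increase = 429.675 − 88.439 = 341.24.

341.24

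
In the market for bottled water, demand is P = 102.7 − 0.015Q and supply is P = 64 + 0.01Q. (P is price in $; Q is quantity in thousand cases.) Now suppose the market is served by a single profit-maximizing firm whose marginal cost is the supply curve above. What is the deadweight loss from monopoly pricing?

$4212.25 thousand

Competitive equilibrium: 102.7 − 0.015Q = 64 + 0.01Q → Q* = 1548, P* = 79.48.
Marginal revenue: MR = 102.7 − 0.03Q. Set MR = MC: 102.7 − 0.03Q = 64 + 0.01Q → Q_m = 967.5.
Price P_m = 102.7 − 0.015·967.5 = 88.1875; MC(Q_m) = 64 + 0.01·967.5 = 73.675.
Competitive Q* = 1548, so ΔQ = 580.5; wedge = 88.1875 − 73.675 = 14.5125.
The triangle = ½ × 580.5 × 14.5125 = $4212.25 thousand.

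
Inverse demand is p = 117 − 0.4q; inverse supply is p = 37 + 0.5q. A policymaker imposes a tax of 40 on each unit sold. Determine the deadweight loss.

888.89

Competitive equilibrium: 117 − 0.4q = 37 + 0.5q → q* = 88.8889, p* = 81.4444.
With the tax, the buyer price exceeds the seller price by 40: (117 − 0.4q) − (37 + 0.5q) = 40 → q' = 44.4444.
Δq = 88.8889 − 44.4444 = 44.4445; the wedge equals the tax, 40.
Welfare loss = ½ × 44.4445 × 40 = 888.89.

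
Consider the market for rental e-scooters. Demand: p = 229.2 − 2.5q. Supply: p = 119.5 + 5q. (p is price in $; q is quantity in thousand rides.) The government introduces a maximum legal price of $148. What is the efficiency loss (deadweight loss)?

Competitive equilibrium: 229.2 − 2.5q = 119.5 + 5q → q* = 14.6267, p* = 192.6333.
At the ceiling p = 148, quantity supplied = (148 − 119.5)/5 = 5.7.
Willingness to pay at q' = 5.7: 229.2 − 2.5·5.7 = 214.95.
Δq = 14.6267 − 5.7 = 8.9267; wedge = 214.95 − 148 = 66.95.
Deadweight loss = ½ × 8.9267 × 66.95 = $298.82 thousand.

$298.82 thousand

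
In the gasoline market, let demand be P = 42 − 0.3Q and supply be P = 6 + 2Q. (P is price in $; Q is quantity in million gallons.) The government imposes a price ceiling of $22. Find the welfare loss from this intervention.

Competitive equilibrium: 42 − 0.3Q = 6 + 2Q → Q* = 15.6522, P* = 37.3043.
At the ceiling P = 22, quantity supplied = (22 − 6)/2 = 8.
Willingness to pay at Q' = 8: 42 − 0.3·8 = 39.6.
ΔQ = 15.6522 − 8 = 7.6522; wedge = 39.6 − 22 = 17.6.
DWL = ½ × 7.6522 × 17.6 = $67.34 million.

$67.34 million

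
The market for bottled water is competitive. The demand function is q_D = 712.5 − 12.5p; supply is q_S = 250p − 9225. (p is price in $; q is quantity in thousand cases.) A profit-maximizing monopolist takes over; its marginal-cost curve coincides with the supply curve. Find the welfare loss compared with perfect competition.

$572.24 thousand

In inverse form: demand p = 57 − 0.08q, supply p = 36.9 + 0.004q.
Competitive equilibrium: 57 − 0.08q = 36.9 + 0.004q → q* = 239.2857, p* = 37.8571.
Marginal revenue: MR = 57 − 0.16q. Set MR = MC: 57 − 0.16q = 36.9 + 0.004q → q_m = 122.561.
Price p_m = 57 − 0.08·122.561 = 47.1951; MC(q_m) = 36.9 + 0.004·122.561 = 37.3902.
Competitive q* = 239.2857, so Δq = 116.7247; wedge = 47.1951 − 37.3902 = 9.8049.
Deadweight loss = ½ × 116.7247 × 9.8049 = $572.24 thousand.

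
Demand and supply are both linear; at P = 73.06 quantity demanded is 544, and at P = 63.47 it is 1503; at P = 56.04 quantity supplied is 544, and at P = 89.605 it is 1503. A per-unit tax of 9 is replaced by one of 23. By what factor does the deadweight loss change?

Demand slope = (63.47 − 73.06)/(1503 − 544) = −0.01, so P = 78.5 − 0.01Q.
Supply slope = (89.605 − 56.04)/(1503 − 544) = 0.035, so P = 37 + 0.035Q.
Competitive equilibrium: 78.5 − 0.01Q = 37 + 0.035Q → Q* = 922.2222, P* = 69.2778.
For a per-unit tax t: ΔQ = t/0.045, so DWL = ½·t·(t/0.045) = t²/0.09.
At t = 9: DWL = 900. At t = 23: DWL = 5877.778.
Ratio = (23/9)² = 6.531.

6.531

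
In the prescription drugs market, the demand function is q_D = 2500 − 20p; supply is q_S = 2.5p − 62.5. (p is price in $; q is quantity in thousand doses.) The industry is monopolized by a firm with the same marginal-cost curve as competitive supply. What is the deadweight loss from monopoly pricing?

$111.11 thousand

In inverse form: demand p = 125 − 0.05q, supply p = 25 + 0.4q.
Competitive equilibrium: 125 − 0.05q = 25 + 0.4q → q* = 222.2222, p* = 113.8889.
Marginal revenue: MR = 125 − 0.1q. Set MR = MC: 125 − 0.1q = 25 + 0.4q → q_m = 200.
Price p_m = 125 − 0.05·200 = 115; MC(q_m) = 25 + 0.4·200 = 105.
Competitive q* = 222.2222, so Δq = 22.2222; wedge = 115 − 105 = 10.
DWL = ½ × 22.2222 × 10 = $111.11 thousand.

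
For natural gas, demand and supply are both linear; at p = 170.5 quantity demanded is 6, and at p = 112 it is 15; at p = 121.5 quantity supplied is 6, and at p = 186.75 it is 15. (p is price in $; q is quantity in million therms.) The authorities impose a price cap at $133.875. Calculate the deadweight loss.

$23.70 million

Demand slope = (112 − 170.5)/(15 − 6) = −6.5, so p = 209.5 − 6.5q.
Supply slope = (186.75 − 121.5)/(15 − 6) = 7.25, so p = 78 + 7.25q.
Competitive equilibrium: 209.5 − 6.5q = 78 + 7.25q → q* = 9.5636, p* = 147.3364.
At the ceiling p = 133.875, quantity supplied = (133.875 − 78)/7.25 = 7.7069.
Willingness to pay at q' = 7.7069: 209.5 − 6.5·7.7069 = 159.4052.
Δq = 9.5636 − 7.7069 = 1.8567; wedge = 159.4052 − 133.875 = 25.5302.
Deadweight loss = ½ × 1.8567 × 25.5302 = $23.70 million.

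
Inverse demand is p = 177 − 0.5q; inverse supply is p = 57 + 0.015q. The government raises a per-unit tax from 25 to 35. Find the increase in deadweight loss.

Competitive equilibrium: 177 − 0.5q = 57 + 0.015q → q* = 233.0097, p* = 60.4951.
For a per-unit tax t: Δq = t/0.515, so DWL = ½·t·(t/0.515) = t²/1.03.
At t = 25: DWL = 606.796. At t = 35: DWL = 1189.32.
Increase = 1189.32 − 606.796 = 582.52.

582.52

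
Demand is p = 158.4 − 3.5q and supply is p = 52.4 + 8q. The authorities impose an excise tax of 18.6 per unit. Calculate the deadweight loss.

Competitive equilibrium: 158.4 − 3.5q = 52.4 + 8q → q* = 9.2174, p* = 126.1391.
With the tax, the buyer price exceeds the seller price by 18.6: (158.4 − 3.5q) − (52.4 + 8q) = 18.6 → q' = 7.6.
Δq = 9.2174 − 7.6 = 1.6174; the wedge equals the tax, 18.6.
DWL = ½ × 1.6174 × 18.6 = 15.04.

15.04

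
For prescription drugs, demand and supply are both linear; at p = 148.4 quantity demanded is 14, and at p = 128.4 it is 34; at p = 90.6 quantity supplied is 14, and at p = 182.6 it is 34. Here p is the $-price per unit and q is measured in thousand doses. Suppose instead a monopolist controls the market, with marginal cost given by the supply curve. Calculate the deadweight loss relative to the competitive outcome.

Demand slope = (128.4 − 148.4)/(34 − 14) = −1, so p = 162.4 − q.
Supply slope = (182.6 − 90.6)/(34 − 14) = 4.6, so p = 26.2 + 4.6q.
Competitive equilibrium: 162.4 − q = 26.2 + 4.6q → q* = 24.3214, p* = 138.0786.
Marginal revenue: MR = 162.4 − 2q. Set MR = MC: 162.4 − 2q = 26.2 + 4.6q → q_m = 20.6364.
Price p_m = 162.4 − 1·20.6364 = 141.7636; MC(q_m) = 26.2 + 4.6·20.6364 = 121.1274.
Competitive q* = 24.3214, so Δq = 3.685; wedge = 141.7636 − 121.1274 = 20.6362.
Welfare loss = ½ × 3.685 × 20.6362 = $38.02 thousand.

$38.02 thousand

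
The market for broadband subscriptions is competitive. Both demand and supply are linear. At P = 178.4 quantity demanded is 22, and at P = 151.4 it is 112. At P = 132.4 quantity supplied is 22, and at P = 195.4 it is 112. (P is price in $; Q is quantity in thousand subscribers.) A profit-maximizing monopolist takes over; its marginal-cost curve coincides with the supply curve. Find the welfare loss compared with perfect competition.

Demand slope = (151.4 − 178.4)/(112 − 22) = −0.3, so P = 185 − 0.3Q.
Supply slope = (195.4 − 132.4)/(112 − 22) = 0.7, so P = 117 + 0.7Q.
Competitive equilibrium: 185 − 0.3Q = 117 + 0.7Q → Q* = 68, P* = 164.6.
Marginal revenue: MR = 185 − 0.6Q. Set MR = MC: 185 − 0.6Q = 117 + 0.7Q → Q_m = 52.3077.
Price P_m = 185 − 0.3·52.3077 = 169.3077; MC(Q_m) = 117 + 0.7·52.3077 = 153.6154.
Competitive Q* = 68, so ΔQ = 15.6923; wedge = 169.3077 − 153.6154 = 15.6923.
Welfare loss = ½ × 15.6923 × 15.6923 = $123.12 thousand.

$123.12 thousand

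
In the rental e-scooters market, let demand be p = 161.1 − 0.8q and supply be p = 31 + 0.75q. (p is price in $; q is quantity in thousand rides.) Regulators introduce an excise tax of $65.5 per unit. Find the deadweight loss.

Competitive equilibrium: 161.1 − 0.8q = 31 + 0.75q → q* = 83.9355, p* = 93.9516.
With the tax, the buyer price exceeds the seller price by 65.5: (161.1 − 0.8q) − (31 + 0.75q) = 65.5 → q' = 41.6774.
Δq = 83.9355 − 41.6774 = 42.2581; the wedge equals the tax, 65.5.
Welfare loss = ½ × 42.2581 × 65.5 = $1383.95 thousand.

$1383.95 thousand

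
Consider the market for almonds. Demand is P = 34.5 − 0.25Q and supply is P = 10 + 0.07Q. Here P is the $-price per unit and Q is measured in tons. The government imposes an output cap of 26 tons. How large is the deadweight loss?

$409.05

Competitive equilibrium: 34.5 − 0.25Q = 10 + 0.07Q → Q* = 76.5625, P* = 15.3594.
At Q = 26: demand price = 34.5 − 0.25·26 = 28; supply price = 10 + 0.07·26 = 11.82.
ΔQ = 76.5625 − 26 = 50.5625; wedge = 28 − 11.82 = 16.18.
Deadweight loss = ½ × 50.5625 × 16.18 = $409.05.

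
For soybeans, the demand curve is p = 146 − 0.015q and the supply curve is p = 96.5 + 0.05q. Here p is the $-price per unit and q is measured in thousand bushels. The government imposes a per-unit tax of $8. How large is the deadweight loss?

$492.31 thousand

Competitive equilibrium: 146 − 0.015q = 96.5 + 0.05q → q* = 761.5385, p* = 134.5769.
With the tax, the buyer price exceeds the seller price by 8: (146 − 0.015q) − (96.5 + 0.05q) = 8 → q' = 638.4615.
Δq = 761.5385 − 638.4615 = 123.077; the wedge equals the tax, 8.
Welfare loss = ½ × 123.077 × 8 = $492.31 thousand.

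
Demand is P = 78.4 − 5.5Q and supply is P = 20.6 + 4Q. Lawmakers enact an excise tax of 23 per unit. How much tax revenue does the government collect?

84.25

Competitive equilibrium: 78.4 − 5.5Q = 20.6 + 4Q → Q* = 6.0842, P* = 44.9368.
With the tax, the buyer price exceeds the seller price by 23: (78.4 − 5.5Q) − (20.6 + 4Q) = 23 → Q' = 3.6632.
Tax revenue = 23 × 3.6632 = 84.25.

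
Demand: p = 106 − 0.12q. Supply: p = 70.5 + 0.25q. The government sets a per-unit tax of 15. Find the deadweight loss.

Competitive equilibrium: 106 − 0.12q = 70.5 + 0.25q → q* = 95.9459, p* = 94.4865.
With the tax, the buyer price exceeds the seller price by 15: (106 − 0.12q) − (70.5 + 0.25q) = 15 → q' = 55.4054.
Δq = 95.9459 − 55.4054 = 40.5405; the wedge equals the tax, 15.
Welfare loss = ½ × 40.5405 × 15 = 304.05.

304.05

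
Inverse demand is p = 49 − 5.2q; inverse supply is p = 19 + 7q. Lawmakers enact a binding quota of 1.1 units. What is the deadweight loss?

Competitive equilibrium: 49 − 5.2q = 19 + 7q → q* = 2.459, p* = 36.2131.
At q = 1.1: demand price = 49 − 5.2·1.1 = 43.28; supply price = 19 + 7·1.1 = 26.7.
Δq = 2.459 − 1.1 = 1.359; wedge = 43.28 − 26.7 = 16.58.
Welfare loss = ½ × 1.359 × 16.58 = 11.27.

11.27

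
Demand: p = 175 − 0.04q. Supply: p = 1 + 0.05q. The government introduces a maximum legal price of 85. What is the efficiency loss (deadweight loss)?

Competitive equilibrium: 175 − 0.04q = 1 + 0.05q → q* = 1933.3333, p* = 97.6667.
At the ceiling p = 85, quantity supplied = (85 − 1)/0.05 = 1680.
Willingness to pay at q' = 1680: 175 − 0.04·1680 = 107.8.
Δq = 1933.3333 − 1680 = 253.3333; wedge = 107.8 − 85 = 22.8.
DWL = ½ × 253.3333 × 22.8 = 2888.

2888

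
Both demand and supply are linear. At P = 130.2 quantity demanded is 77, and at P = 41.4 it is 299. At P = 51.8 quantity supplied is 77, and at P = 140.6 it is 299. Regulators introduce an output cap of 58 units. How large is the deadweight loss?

5475.60

Demand slope = (41.4 − 130.2)/(299 − 77) = −0.4, so P = 161 − 0.4Q.
Supply slope = (140.6 − 51.8)/(299 − 77) = 0.4, so P = 21 + 0.4Q.
Competitive equilibrium: 161 − 0.4Q = 21 + 0.4Q → Q* = 175, P* = 91.
At Q = 58: demand price = 161 − 0.4·58 = 137.8; supply price = 21 + 0.4·58 = 44.2.
ΔQ = 175 − 58 = 117; wedge = 137.8 − 44.2 = 93.6.
DWL = ½ × 117 × 93.6 = 5475.60.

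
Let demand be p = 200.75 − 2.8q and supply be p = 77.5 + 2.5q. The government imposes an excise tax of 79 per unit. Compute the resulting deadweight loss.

Competitive equilibrium: 200.75 − 2.8q = 77.5 + 2.5q → q* = 23.2547, p* = 135.6368.
With the tax, the buyer price exceeds the seller price by 79: (200.75 − 2.8q) − (77.5 + 2.5q) = 79 → q' = 8.3491.
Δq = 23.2547 − 8.3491 = 14.9056; the wedge equals the tax, 79.
Welfare loss = ½ × 14.9056 × 79 = 588.77.

588.77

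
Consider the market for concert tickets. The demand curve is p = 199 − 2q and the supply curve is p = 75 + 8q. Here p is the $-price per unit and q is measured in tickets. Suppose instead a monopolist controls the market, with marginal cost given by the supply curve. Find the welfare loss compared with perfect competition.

Competitive equilibrium: 199 − 2q = 75 + 8q → q* = 12.4, p* = 174.2.
Marginal revenue: MR = 199 − 4q. Set MR = MC: 199 − 4q = 75 + 8q → q_m = 10.3333.
Price p_m = 199 − 2·10.3333 = 178.3334; MC(q_m) = 75 + 8·10.3333 = 157.6664.
Competitive q* = 12.4, so Δq = 2.0667; wedge = 178.3334 − 157.6664 = 20.667.
The triangle = ½ × 2.0667 × 20.667 = $21.36.

$21.36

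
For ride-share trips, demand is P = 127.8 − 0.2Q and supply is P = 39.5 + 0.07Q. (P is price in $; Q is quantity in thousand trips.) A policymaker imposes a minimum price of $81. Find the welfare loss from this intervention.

$1168.55 thousand

Competitive equilibrium: 127.8 − 0.2Q = 39.5 + 0.07Q → Q* = 327.03704, P* = 62.39259.
At the floor P = 81, quantity demanded = (127.8 − 81)/0.2 = 234.
Sellers' marginal cost at Q' = 234: 39.5 + 0.07·234 = 55.88.
ΔQ = 327.03704 − 234 = 93.03704; wedge = 81 − 55.88 = 25.12.
The triangle = ½ × 93.03704 × 25.12 = $1168.55 thousand.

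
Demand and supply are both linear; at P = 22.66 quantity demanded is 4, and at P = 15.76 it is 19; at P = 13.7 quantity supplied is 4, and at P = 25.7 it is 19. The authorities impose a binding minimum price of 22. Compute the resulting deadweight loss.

20.30

Demand slope = (15.76 − 22.66)/(19 − 4) = −0.46, so P = 24.5 − 0.46Q.
Supply slope = (25.7 − 13.7)/(19 − 4) = 0.8, so P = 10.5 + 0.8Q.
Competitive equilibrium: 24.5 − 0.46Q = 10.5 + 0.8Q → Q* = 11.1111, P* = 19.3889.
At the floor P = 22, quantity demanded = (24.5 − 22)/0.46 = 5.4348.
Sellers' marginal cost at Q' = 5.4348: 10.5 + 0.8·5.4348 = 14.8478.
ΔQ = 11.1111 − 5.4348 = 5.6763; wedge = 22 − 14.8478 = 7.1522.
The triangle = ½ × 5.6763 × 7.1522 = 20.30.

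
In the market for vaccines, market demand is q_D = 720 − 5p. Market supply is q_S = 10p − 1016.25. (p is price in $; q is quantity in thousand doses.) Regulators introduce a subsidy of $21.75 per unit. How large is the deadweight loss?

In inverse form: demand p = 144 − 0.2q, supply p = 101.625 + 0.1q.
Competitive equilibrium: 144 − 0.2q = 101.625 + 0.1q → q* = 141.25, p* = 115.75.
The subsidy lowers effective supply by 21.75: p = 79.875 + 0.1q.
New quantity: 144 − 0.2q = 79.875 + 0.1q → q' = 213.75.
Overproduction Δq = 213.75 − 141.25 = 72.5; wedge = subsidy = 21.75.
DWL = ½ × 72.5 × 21.75 = $788.44 thousand.

$788.44 thousand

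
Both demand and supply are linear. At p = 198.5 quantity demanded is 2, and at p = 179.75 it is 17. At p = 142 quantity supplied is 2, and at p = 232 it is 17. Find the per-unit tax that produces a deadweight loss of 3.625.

Demand slope = (179.75 − 198.5)/(17 − 2) = −1.25, so p = 201 − 1.25q.
Supply slope = (232 − 142)/(17 − 2) = 6, so p = 130 + 6q.
Competitive equilibrium: 201 − 1.25q = 130 + 6q → q* = 9.7931, p* = 188.7586.
A tax t gives Δq = t/7.25 and wedge t, so DWL = t²/14.5.
t²/14.5 = 3.625 → t² = 52.5625 → t = 7.25.

7.25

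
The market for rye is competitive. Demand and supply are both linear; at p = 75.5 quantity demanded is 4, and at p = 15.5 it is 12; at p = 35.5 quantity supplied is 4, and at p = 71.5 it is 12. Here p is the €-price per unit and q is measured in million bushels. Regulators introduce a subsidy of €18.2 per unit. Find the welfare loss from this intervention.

Demand slope = (15.5 − 75.5)/(12 − 4) = −7.5, so p = 105.5 − 7.5q.
Supply slope = (71.5 − 35.5)/(12 − 4) = 4.5, so p = 17.5 + 4.5q.
Competitive equilibrium: 105.5 − 7.5q = 17.5 + 4.5q → q* = 7.3333, p* = 50.5.
The subsidy lowers effective supply by 18.2: p = 4.5q − 0.7.
New quantity: 105.5 − 7.5q = 4.5q − 0.7 → q' = 8.85.
Overproduction Δq = 8.85 − 7.3333 = 1.5167; wedge = subsidy = 18.2.
Deadweight loss = ½ × 1.5167 × 18.2 = €13.80 million.

€13.80 million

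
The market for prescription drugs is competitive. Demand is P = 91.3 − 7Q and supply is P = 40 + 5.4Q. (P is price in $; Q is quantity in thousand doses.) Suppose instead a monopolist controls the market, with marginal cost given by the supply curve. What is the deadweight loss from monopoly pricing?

$13.82 thousand

Competitive equilibrium: 91.3 − 7Q = 40 + 5.4Q → Q* = 4.1371, P* = 62.3403.
Marginal revenue: MR = 91.3 − 14Q. Set MR = MC: 91.3 − 14Q = 40 + 5.4Q → Q_m = 2.6443.
Price P_m = 91.3 − 7·2.6443 = 72.7899; MC(Q_m) = 40 + 5.4·2.6443 = 54.2792.
Competitive Q* = 4.1371, so ΔQ = 1.4928; wedge = 72.7899 − 54.2792 = 18.5107.
Welfare loss = ½ × 1.4928 × 18.5107 = $13.82 thousand.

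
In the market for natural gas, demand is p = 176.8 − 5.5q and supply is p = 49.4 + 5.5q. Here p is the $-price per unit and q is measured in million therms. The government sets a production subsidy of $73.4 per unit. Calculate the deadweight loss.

Competitive equilibrium: 176.8 − 5.5q = 49.4 + 5.5q → q* = 11.5818, p* = 113.1.
The subsidy lowers effective supply by 73.4: p = 5.5q − 24.
New quantity: 176.8 − 5.5q = 5.5q − 24 → q' = 18.2545.
Overproduction Δq = 18.2545 − 11.5818 = 6.6727; wedge = subsidy = 73.4.
DWL = ½ × 6.6727 × 73.4 = $244.89 million.

$244.89 million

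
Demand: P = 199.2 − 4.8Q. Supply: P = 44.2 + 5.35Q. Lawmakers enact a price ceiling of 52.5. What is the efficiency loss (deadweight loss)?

955.24

Competitive equilibrium: 199.2 − 4.8Q = 44.2 + 5.35Q → Q* = 15.2709, P* = 125.8995.
At the ceiling P = 52.5, quantity supplied = (52.5 − 44.2)/5.35 = 1.5514.
Willingness to pay at Q' = 1.5514: 199.2 − 4.8·1.5514 = 191.7533.
ΔQ = 15.2709 − 1.5514 = 13.7195; wedge = 191.7533 − 52.5 = 139.2533.
DWL = ½ × 13.7195 × 139.2533 = 955.24.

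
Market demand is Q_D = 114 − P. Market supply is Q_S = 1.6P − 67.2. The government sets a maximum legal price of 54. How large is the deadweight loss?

512.20

In inverse form: demand P = 114 − Q, supply P = 42 + 0.625Q.
Competitive equilibrium: 114 − Q = 42 + 0.625Q → Q* = 44.3077, P* = 69.6923.
At the ceiling P = 54, quantity supplied = (54 − 42)/0.625 = 19.2.
Willingness to pay at Q' = 19.2: 114 − 1·19.2 = 94.8.
ΔQ = 44.3077 − 19.2 = 25.1077; wedge = 94.8 − 54 = 40.8.
Deadweight loss = ½ × 25.1077 × 40.8 = 512.20.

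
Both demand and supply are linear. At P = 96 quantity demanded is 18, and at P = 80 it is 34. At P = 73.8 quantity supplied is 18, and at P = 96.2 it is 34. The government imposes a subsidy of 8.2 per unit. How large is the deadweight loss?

Demand slope = (80 − 96)/(34 − 18) = −1, so P = 114 − Q.
Supply slope = (96.2 − 73.8)/(34 − 18) = 1.4, so P = 48.6 + 1.4Q.
Competitive equilibrium: 114 − Q = 48.6 + 1.4Q → Q* = 27.25, P* = 86.75.
The subsidy lowers effective supply by 8.2: P = 40.4 + 1.4Q.
New quantity: 114 − Q = 40.4 + 1.4Q → Q' = 30.6667.
Overproduction ΔQ = 30.6667 − 27.25 = 3.4167; wedge = subsidy = 8.2.
Deadweight loss = ½ × 3.4167 × 8.2 = 14.01.

14.01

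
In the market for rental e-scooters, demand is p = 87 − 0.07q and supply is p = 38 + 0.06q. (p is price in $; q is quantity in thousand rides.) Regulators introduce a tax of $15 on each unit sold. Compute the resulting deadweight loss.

$865.38 thousand

Competitive equilibrium: 87 − 0.07q = 38 + 0.06q → q* = 376.9231, p* = 60.6154.
With the tax, the buyer price exceeds the seller price by 15: (87 − 0.07q) − (38 + 0.06q) = 15 → q' = 261.5385.
Δq = 376.9231 − 261.5385 = 115.3846; the wedge equals the tax, 15.
Welfare loss = ½ × 115.3846 × 15 = $865.38 thousand.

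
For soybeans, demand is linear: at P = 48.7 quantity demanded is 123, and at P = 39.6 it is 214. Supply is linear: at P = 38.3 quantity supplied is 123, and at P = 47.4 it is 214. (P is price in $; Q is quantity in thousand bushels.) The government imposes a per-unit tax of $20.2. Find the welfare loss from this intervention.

$1020.10 thousand

Demand slope = (39.6 − 48.7)/(214 − 123) = −0.1, so P = 61 − 0.1Q.
Supply slope = (47.4 − 38.3)/(214 − 123) = 0.1, so P = 26 + 0.1Q.
Competitive equilibrium: 61 − 0.1Q = 26 + 0.1Q → Q* = 175, P* = 43.5.
With the tax, the buyer price exceeds the seller price by 20.2: (61 − 0.1Q) − (26 + 0.1Q) = 20.2 → Q' = 74.
ΔQ = 175 − 74 = 101; the wedge equals the tax, 20.2.
Deadweight loss = ½ × 101 × 20.2 = $1020.10 thousand.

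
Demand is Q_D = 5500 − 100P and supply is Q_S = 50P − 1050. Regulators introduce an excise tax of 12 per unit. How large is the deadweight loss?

2400

In inverse form: demand P = 55 − 0.01Q, supply P = 21 + 0.02Q.
Competitive equilibrium: 55 − 0.01Q = 21 + 0.02Q → Q* = 1133.3333, P* = 43.6667.
With the tax, the buyer price exceeds the seller price by 12: (55 − 0.01Q) − (21 + 0.02Q) = 12 → Q' = 733.3333.
ΔQ = 1133.3333 − 733.3333 = 400; the wedge equals the tax, 12.
DWL = ½ × 400 × 12 = 2400.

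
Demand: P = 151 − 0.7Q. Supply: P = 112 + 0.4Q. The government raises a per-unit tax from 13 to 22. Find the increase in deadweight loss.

143.18

Competitive equilibrium: 151 − 0.7Q = 112 + 0.4Q → Q* = 35.4545, P* = 126.1818.
For a per-unit tax t: ΔQ = t/1.1, so DWL = ½·t·(t/1.1) = t²/2.2.
At t = 13: DWL = 76.818. At t = 22: DWL = 220.
Increase = 220 − 76.818 = 143.18.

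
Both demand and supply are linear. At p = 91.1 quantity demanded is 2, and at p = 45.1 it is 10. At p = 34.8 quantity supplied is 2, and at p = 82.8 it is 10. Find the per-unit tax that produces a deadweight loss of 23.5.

Demand slope = (45.1 − 91.1)/(10 − 2) = −5.75, so p = 102.6 − 5.75q.
Supply slope = (82.8 − 34.8)/(10 − 2) = 6, so p = 22.8 + 6q.
Competitive equilibrium: 102.6 − 5.75q = 22.8 + 6q → q* = 6.7915, p* = 63.5489.
A tax t gives Δq = t/11.75 and wedge t, so DWL = t²/23.5.
t²/23.5 = 23.5 → t² = 552.25 → t = 23.5.

23.5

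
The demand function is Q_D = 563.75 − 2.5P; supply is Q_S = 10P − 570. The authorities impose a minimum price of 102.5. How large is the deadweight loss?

217.56

In inverse form: demand P = 225.5 − 0.4Q, supply P = 57 + 0.1Q.
Competitive equilibrium: 225.5 − 0.4Q = 57 + 0.1Q → Q* = 337, P* = 90.7.
At the floor P = 102.5, quantity demanded = (225.5 − 102.5)/0.4 = 307.5.
Sellers' marginal cost at Q' = 307.5: 57 + 0.1·307.5 = 87.75.
ΔQ = 337 − 307.5 = 29.5; wedge = 102.5 − 87.75 = 14.75.
DWL = ½ × 29.5 × 14.75 = 217.56.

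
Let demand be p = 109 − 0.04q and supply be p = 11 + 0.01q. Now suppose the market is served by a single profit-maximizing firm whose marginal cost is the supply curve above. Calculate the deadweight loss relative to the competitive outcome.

18970.86

Competitive equilibrium: 109 − 0.04q = 11 + 0.01q → q* = 1960, p* = 30.6.
Marginal revenue: MR = 109 − 0.08q. Set MR = MC: 109 − 0.08q = 11 + 0.01q → q_m = 1088.88889.
Price p_m = 109 − 0.04·1088.88889 = 65.44444; MC(q_m) = 11 + 0.01·1088.88889 = 21.88889.
Competitive q* = 1960, so Δq = 871.11111; wedge = 65.44444 − 21.88889 = 43.55555.
DWL = ½ × 871.11111 × 43.55555 = 18970.86.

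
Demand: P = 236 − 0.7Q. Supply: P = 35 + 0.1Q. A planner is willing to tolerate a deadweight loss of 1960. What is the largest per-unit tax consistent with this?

56

Competitive equilibrium: 236 − 0.7Q = 35 + 0.1Q → Q* = 251.25, P* = 60.125.
A tax t gives ΔQ = t/0.8 and wedge t, so DWL = t²/1.6.
t²/1.6 = 1960 → t² = 3136 → t = 56.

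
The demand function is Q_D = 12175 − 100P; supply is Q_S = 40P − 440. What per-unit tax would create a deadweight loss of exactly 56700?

In inverse form: demand P = 121.75 − 0.01Q, supply P = 11 + 0.025Q.
Competitive equilibrium: 121.75 − 0.01Q = 11 + 0.025Q → Q* = 3164.2857, P* = 90.1071.
A tax t gives ΔQ = t/0.035 and wedge t, so DWL = t²/0.07.
t²/0.07 = 56700 → t² = 3969 → t = 63.

63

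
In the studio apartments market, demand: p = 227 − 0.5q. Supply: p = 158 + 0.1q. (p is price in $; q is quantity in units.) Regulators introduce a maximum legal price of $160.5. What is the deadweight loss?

Competitive equilibrium: 227 − 0.5q = 158 + 0.1q → q* = 115, p* = 169.5.
At the ceiling p = 160.5, quantity supplied = (160.5 − 158)/0.1 = 25.
Willingness to pay at q' = 25: 227 − 0.5·25 = 214.5.
Δq = 115 − 25 = 90; wedge = 214.5 − 160.5 = 54.
DWL = ½ × 90 × 54 = $2430.

$2430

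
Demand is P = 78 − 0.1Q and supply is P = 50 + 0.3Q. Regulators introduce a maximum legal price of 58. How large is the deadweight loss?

Competitive equilibrium: 78 − 0.1Q = 50 + 0.3Q → Q* = 70, P* = 71.
At the ceiling P = 58, quantity supplied = (58 − 50)/0.3 = 26.66667.
Willingness to pay at Q' = 26.66667: 78 − 0.1·26.66667 = 75.33333.
ΔQ = 70 − 26.66667 = 43.33333; wedge = 75.33333 − 58 = 17.33333.
DWL = ½ × 43.33333 × 17.33333 = 375.56.

375.56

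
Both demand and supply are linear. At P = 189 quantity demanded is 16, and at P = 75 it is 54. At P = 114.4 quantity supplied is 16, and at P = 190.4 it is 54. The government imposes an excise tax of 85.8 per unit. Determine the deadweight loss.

736.164

Demand slope = (75 − 189)/(54 − 16) = −3, so P = 237 − 3Q.
Supply slope = (190.4 − 114.4)/(54 − 16) = 2, so P = 82.4 + 2Q.
Competitive equilibrium: 237 − 3Q = 82.4 + 2Q → Q* = 30.92, P* = 144.24.
With the tax, the buyer price exceeds the seller price by 85.8: (237 − 3Q) − (82.4 + 2Q) = 85.8 → Q' = 13.76.
ΔQ = 30.92 − 13.76 = 17.16; the wedge equals the tax, 85.8.
Welfare loss = ½ × 17.16 × 85.8 = 736.164.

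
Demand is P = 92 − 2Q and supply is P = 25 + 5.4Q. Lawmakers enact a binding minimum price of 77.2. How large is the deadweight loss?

10.12

Competitive equilibrium: 92 − 2Q = 25 + 5.4Q → Q* = 9.0541, P* = 73.8919.
At the floor P = 77.2, quantity demanded = (92 − 77.2)/2 = 7.4.
Sellers' marginal cost at Q' = 7.4: 25 + 5.4·7.4 = 64.96.
ΔQ = 9.0541 − 7.4 = 1.6541; wedge = 77.2 − 64.96 = 12.24.
DWL = ½ × 1.6541 × 12.24 = 10.12.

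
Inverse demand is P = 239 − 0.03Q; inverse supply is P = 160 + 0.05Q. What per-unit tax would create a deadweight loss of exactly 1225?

14

Competitive equilibrium: 239 − 0.03Q = 160 + 0.05Q → Q* = 987.5, P* = 209.375.
A tax t gives ΔQ = t/0.08 and wedge t, so DWL = t²/0.16.
t²/0.16 = 1225 → t² = 196 → t = 14.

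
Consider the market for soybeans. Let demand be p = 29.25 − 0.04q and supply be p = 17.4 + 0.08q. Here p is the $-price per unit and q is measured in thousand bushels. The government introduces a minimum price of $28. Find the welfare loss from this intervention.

Competitive equilibrium: 29.25 − 0.04q = 17.4 + 0.08q → q* = 98.75, p* = 25.3.
At the floor p = 28, quantity demanded = (29.25 − 28)/0.04 = 31.25.
Sellers' marginal cost at q' = 31.25: 17.4 + 0.08·31.25 = 19.9.
Δq = 98.75 − 31.25 = 67.5; wedge = 28 − 19.9 = 8.1.
Deadweight loss = ½ × 67.5 × 8.1 = $273.375 thousand.

$273.375 thousand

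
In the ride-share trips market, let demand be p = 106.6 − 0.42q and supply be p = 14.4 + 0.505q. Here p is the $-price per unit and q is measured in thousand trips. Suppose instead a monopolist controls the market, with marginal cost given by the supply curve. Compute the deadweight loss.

$448.07 thousand

Competitive equilibrium: 106.6 − 0.42q = 14.4 + 0.505q → q* = 99.6757, p* = 64.7362.
Marginal revenue: MR = 106.6 − 0.84q. Set MR = MC: 106.6 − 0.84q = 14.4 + 0.505q → q_m = 68.5502.
Price p_m = 106.6 − 0.42·68.5502 = 77.8089; MC(q_m) = 14.4 + 0.505·68.5502 = 49.0179.
Competitive q* = 99.6757, so Δq = 31.1255; wedge = 77.8089 − 49.0179 = 28.791.
DWL = ½ × 31.1255 × 28.791 = $448.07 thousand.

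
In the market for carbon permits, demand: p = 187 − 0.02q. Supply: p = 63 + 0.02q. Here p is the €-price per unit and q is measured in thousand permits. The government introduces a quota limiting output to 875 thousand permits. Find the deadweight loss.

Competitive equilibrium: 187 − 0.02q = 63 + 0.02q → q* = 3100, p* = 125.
At q = 875: demand price = 187 − 0.02·875 = 169.5; supply price = 63 + 0.02·875 = 80.5.
Δq = 3100 − 875 = 2225; wedge = 169.5 − 80.5 = 89.
Deadweight loss = ½ × 2225 × 89 = €99012.50 thousand.

€99012.50 thousand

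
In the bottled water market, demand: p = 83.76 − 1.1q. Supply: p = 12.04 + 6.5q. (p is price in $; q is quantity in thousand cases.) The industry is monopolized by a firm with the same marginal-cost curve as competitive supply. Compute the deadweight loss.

Competitive equilibrium: 83.76 − 1.1q = 12.04 + 6.5q → q* = 9.4368, p* = 73.3795.
Marginal revenue: MR = 83.76 − 2.2q. Set MR = MC: 83.76 − 2.2q = 12.04 + 6.5q → q_m = 8.2437.
Price p_m = 83.76 − 1.1·8.2437 = 74.6919; MC(q_m) = 12.04 + 6.5·8.2437 = 65.6241.
Competitive q* = 9.4368, so Δq = 1.1931; wedge = 74.6919 − 65.6241 = 9.0678.
The triangle = ½ × 1.1931 × 9.0678 = $5.41 thousand.

$5.41 thousand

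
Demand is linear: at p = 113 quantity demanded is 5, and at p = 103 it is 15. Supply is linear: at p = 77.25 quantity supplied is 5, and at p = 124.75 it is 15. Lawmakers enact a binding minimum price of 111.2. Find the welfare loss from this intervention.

Demand slope = (103 − 113)/(15 − 5) = −1, so p = 118 − q.
Supply slope = (124.75 − 77.25)/(15 − 5) = 4.75, so p = 53.5 + 4.75q.
Competitive equilibrium: 118 − q = 53.5 + 4.75q → q* = 11.2174, p* = 106.7826.
At the floor p = 111.2, quantity demanded = (118 − 111.2)/1 = 6.8.
Sellers' marginal cost at q' = 6.8: 53.5 + 4.75·6.8 = 85.8.
Δq = 11.2174 − 6.8 = 4.4174; wedge = 111.2 − 85.8 = 25.4.
Welfare loss = ½ × 4.4174 × 25.4 = 56.10.

56.10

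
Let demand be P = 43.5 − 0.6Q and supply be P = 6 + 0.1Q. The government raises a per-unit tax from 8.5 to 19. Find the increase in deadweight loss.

206.25

Competitive equilibrium: 43.5 − 0.6Q = 6 + 0.1Q → Q* = 53.5714, P* = 11.3571.
For a per-unit tax t: ΔQ = t/0.7, so DWL = ½·t·(t/0.7) = t²/1.4.
At t = 8.5: DWL = 51.607. At t = 19: DWL = 257.857.
Increase = 257.857 − 51.607 = 206.25.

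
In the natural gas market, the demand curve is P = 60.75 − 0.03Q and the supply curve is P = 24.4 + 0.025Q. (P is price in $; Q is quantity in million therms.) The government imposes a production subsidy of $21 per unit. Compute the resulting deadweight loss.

Competitive equilibrium: 60.75 − 0.03Q = 24.4 + 0.025Q → Q* = 660.9091, P* = 40.9227.
The subsidy lowers effective supply by 21: P = 3.4 + 0.025Q.
New quantity: 60.75 − 0.03Q = 3.4 + 0.025Q → Q' = 1042.7273.
Overproduction ΔQ = 1042.7273 − 660.9091 = 381.8182; wedge = subsidy = 21.
The triangle = ½ × 381.8182 × 21 = $4009.09 million.

$4009.09 million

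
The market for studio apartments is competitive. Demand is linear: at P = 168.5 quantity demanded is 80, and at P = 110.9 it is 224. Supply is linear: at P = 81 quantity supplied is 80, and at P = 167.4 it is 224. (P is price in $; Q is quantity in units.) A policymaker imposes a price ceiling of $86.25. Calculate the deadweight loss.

Demand slope = (110.9 − 168.5)/(224 − 80) = −0.4, so P = 200.5 − 0.4Q.
Supply slope = (167.4 − 81)/(224 − 80) = 0.6, so P = 33 + 0.6Q.
Competitive equilibrium: 200.5 − 0.4Q = 33 + 0.6Q → Q* = 167.5, P* = 133.5.
At the ceiling P = 86.25, quantity supplied = (86.25 − 33)/0.6 = 88.75.
Willingness to pay at Q' = 88.75: 200.5 − 0.4·88.75 = 165.
ΔQ = 167.5 − 88.75 = 78.75; wedge = 165 − 86.25 = 78.75.
The triangle = ½ × 78.75 × 78.75 = $3100.78.

$3100.78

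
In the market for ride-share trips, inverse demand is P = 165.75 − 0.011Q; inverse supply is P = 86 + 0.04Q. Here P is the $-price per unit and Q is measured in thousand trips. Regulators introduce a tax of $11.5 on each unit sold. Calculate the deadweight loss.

Competitive equilibrium: 165.75 − 0.011Q = 86 + 0.04Q → Q* = 1563.7255, P* = 148.549.
With the tax, the buyer price exceeds the seller price by 11.5: (165.75 − 0.011Q) − (86 + 0.04Q) = 11.5 → Q' = 1338.2353.
ΔQ = 1563.7255 − 1338.2353 = 225.4902; the wedge equals the tax, 11.5.
The triangle = ½ × 225.4902 × 11.5 = $1296.57 thousand.

$1296.57 thousand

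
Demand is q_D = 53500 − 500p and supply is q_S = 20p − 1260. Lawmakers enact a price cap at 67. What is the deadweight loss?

15261.78

In inverse form: demand p = 107 − 0.002q, supply p = 63 + 0.05q.
Competitive equilibrium: 107 − 0.002q = 63 + 0.05q → q* = 846.1538, p* = 105.3077.
At the ceiling p = 67, quantity supplied = (67 − 63)/0.05 = 80.
Willingness to pay at q' = 80: 107 − 0.002·80 = 106.84.
Δq = 846.1538 − 80 = 766.1538; wedge = 106.84 − 67 = 39.84.
The triangle = ½ × 766.1538 × 39.84 = 15261.78.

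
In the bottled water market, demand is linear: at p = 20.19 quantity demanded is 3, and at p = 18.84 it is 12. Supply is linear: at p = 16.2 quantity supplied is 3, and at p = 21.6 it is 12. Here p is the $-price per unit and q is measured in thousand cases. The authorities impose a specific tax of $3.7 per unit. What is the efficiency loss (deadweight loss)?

Demand slope = (18.84 − 20.19)/(12 − 3) = −0.15, so p = 20.64 − 0.15q.
Supply slope = (21.6 − 16.2)/(12 − 3) = 0.6, so p = 14.4 + 0.6q.
Competitive equilibrium: 20.64 − 0.15q = 14.4 + 0.6q → q* = 8.32, p* = 19.392.
With the tax, the buyer price exceeds the seller price by 3.7: (20.64 − 0.15q) − (14.4 + 0.6q) = 3.7 → q' = 3.3867.
Δq = 8.32 − 3.3867 = 4.9333; the wedge equals the tax, 3.7.
DWL = ½ × 4.9333 × 3.7 = $9.13 thousand.

$9.13 thousand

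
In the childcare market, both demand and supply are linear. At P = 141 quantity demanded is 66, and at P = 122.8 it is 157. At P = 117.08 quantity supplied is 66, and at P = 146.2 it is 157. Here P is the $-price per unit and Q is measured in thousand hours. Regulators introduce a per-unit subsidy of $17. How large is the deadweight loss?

$277.88 thousand

Demand slope = (122.8 − 141)/(157 − 66) = −0.2, so P = 154.2 − 0.2Q.
Supply slope = (146.2 − 117.08)/(157 − 66) = 0.32, so P = 95.96 + 0.32Q.
Competitive equilibrium: 154.2 − 0.2Q = 95.96 + 0.32Q → Q* = 112, P* = 131.8.
The subsidy lowers effective supply by 17: P = 78.96 + 0.32Q.
New quantity: 154.2 − 0.2Q = 78.96 + 0.32Q → Q' = 144.6923.
Overproduction ΔQ = 144.6923 − 112 = 32.6923; wedge = subsidy = 17.
The triangle = ½ × 32.6923 × 17 = $277.88 thousand.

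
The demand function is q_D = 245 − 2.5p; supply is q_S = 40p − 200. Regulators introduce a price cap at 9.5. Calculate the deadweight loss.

320.29

In inverse form: demand p = 98 − 0.4q, supply p = 5 + 0.025q.
Competitive equilibrium: 98 − 0.4q = 5 + 0.025q → q* = 218.8235, p* = 10.4706.
At the ceiling p = 9.5, quantity supplied = (9.5 − 5)/0.025 = 180.
Willingness to pay at q' = 180: 98 − 0.4·180 = 26.
Δq = 218.8235 − 180 = 38.8235; wedge = 26 − 9.5 = 16.5.
DWL = ½ × 38.8235 × 16.5 = 320.29.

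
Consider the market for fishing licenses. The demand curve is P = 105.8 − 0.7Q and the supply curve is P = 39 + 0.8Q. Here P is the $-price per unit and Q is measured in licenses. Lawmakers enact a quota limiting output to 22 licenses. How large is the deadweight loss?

Competitive equilibrium: 105.8 − 0.7Q = 39 + 0.8Q → Q* = 44.5333, P* = 74.6267.
At Q = 22: demand price = 105.8 − 0.7·22 = 90.4; supply price = 39 + 0.8·22 = 56.6.
ΔQ = 44.5333 − 22 = 22.5333; wedge = 90.4 − 56.6 = 33.8.
Deadweight loss = ½ × 22.5333 × 33.8 = $380.81.

$380.81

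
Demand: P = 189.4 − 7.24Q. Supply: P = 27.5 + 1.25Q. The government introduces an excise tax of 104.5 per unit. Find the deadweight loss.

643.12

Competitive equilibrium: 189.4 − 7.24Q = 27.5 + 1.25Q → Q* = 19.0695, P* = 51.3369.
With the tax, the buyer price exceeds the seller price by 104.5: (189.4 − 7.24Q) − (27.5 + 1.25Q) = 104.5 → Q' = 6.7609.
ΔQ = 19.0695 − 6.7609 = 12.3086; the wedge equals the tax, 104.5.
DWL = ½ × 12.3086 × 104.5 = 643.12.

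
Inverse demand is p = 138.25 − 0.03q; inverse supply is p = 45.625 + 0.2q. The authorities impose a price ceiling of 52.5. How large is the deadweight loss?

15602.75

Competitive equilibrium: 138.25 − 0.03q = 45.625 + 0.2q → q* = 402.71739, p* = 126.16848.
At the ceiling p = 52.5, quantity supplied = (52.5 − 45.625)/0.2 = 34.375.
Willingness to pay at q' = 34.375: 138.25 − 0.03·34.375 = 137.21875.
Δq = 402.71739 − 34.375 = 368.34239; wedge = 137.21875 − 52.5 = 84.71875.
Deadweight loss = ½ × 368.34239 × 84.71875 = 15602.75.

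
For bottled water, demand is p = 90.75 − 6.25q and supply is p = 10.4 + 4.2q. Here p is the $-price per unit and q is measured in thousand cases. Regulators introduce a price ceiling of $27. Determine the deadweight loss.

Competitive equilibrium: 90.75 − 6.25q = 10.4 + 4.2q → q* = 7.689, p* = 42.6938.
At the ceiling p = 27, quantity supplied = (27 − 10.4)/4.2 = 3.9524.
Willingness to pay at q' = 3.9524: 90.75 − 6.25·3.9524 = 66.0475.
Δq = 7.689 − 3.9524 = 3.7366; wedge = 66.0475 − 27 = 39.0475.
The triangle = ½ × 3.7366 × 39.0475 = $72.95 thousand.

$72.95 thousand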